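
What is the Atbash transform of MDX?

M(12) → N(13)
D(3) → W(22)
X(23) → C(2)

NWC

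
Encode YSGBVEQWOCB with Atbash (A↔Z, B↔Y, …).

Y(24) → B(1)
S(18) → H(7)
G(6) → T(19)
B(1) → Y(24)
V(21) → E(4)
E(4) → V(21)
Q(16) → J(9)
W(22) → D(3)
O(14) → L(11)
C(2) → X(23)
B(1) → Y(24)

BHTYEVJDLXY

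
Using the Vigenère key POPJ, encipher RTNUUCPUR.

GHCDJQEDG

Repeat the key across the message: POPJPOPJP
R(17)+P(15): 32≡6 → G
T(19)+O(14): 33≡7 → H
N(13)+P(15): 28≡2 → C
U(20)+J(9): 29≡3 → D
U(20)+P(15): 35≡9 → J
C(2)+O(14): 16 → Q
P(15)+P(15): 30≡4 → E
U(20)+J(9): 29≡3 → D
R(17)+P(15): 32≡6 → G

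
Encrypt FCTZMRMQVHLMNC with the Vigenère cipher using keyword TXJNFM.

YZCMRDFNEUQYGZ

Repeat the key across the message: TXJNFMTXJNFMTX
F(5)+T(19): 24 → Y
C(2)+X(23): 25 → Z
T(19)+J(9): 28≡2 → C
Z(25)+N(13): 38≡12 → M
M(12)+F(5): 17 → R
R(17)+M(12): 29≡3 → D
M(12)+T(19): 31≡5 → F
Q(16)+X(23): 39≡13 → N
V(21)+J(9): 30≡4 → E
H(7)+N(13): 20 → U
L(11)+F(5): 16 → Q
M(12)+M(12): 24 → Y
N(13)+T(19): 32≡6 → G
C(2)+X(23): 25 → Z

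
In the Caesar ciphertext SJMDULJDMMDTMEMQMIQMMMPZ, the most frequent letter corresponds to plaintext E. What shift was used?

The most frequent ciphertext letter is M (appears 9 times).
M is position 12; E is position 4.
Shift = 8.

8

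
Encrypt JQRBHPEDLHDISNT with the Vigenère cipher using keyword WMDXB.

FCUYILQGIIZUVKU

Repeat the key across the message: WMDXBWMDXBWMDXB
J(9)+W(22): 31≡5 → F
Q(16)+M(12): 28≡2 → C
R(17)+D(3): 20 → U
B(1)+X(23): 24 → Y
H(7)+B(1): 8 → I
P(15)+W(22): 37≡11 → L
E(4)+M(12): 16 → Q
D(3)+D(3): 6 → G
L(11)+X(23): 34≡8 → I
H(7)+B(1): 8 → I
D(3)+W(22): 25 → Z
I(8)+M(12): 20 → U
S(18)+D(3): 21 → V
N(13)+X(23): 36≡10 → K
T(19)+B(1): 20 → U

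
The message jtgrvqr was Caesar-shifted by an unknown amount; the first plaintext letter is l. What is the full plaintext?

lvitxst

From the crib: j(9)−l(11)=-2≡24, so the shift is 24.
Subtract 24 from each ciphertext letter:
j(9): 9−24=-15≡11 → l
t(19): 19−24=-5≡21 → v
g(6): 6−24=-18≡8 → i
r(17): 17−24=-7≡19 → t
v(21): 21−24=-3≡23 → x
q(16): 16−24=-8≡18 → s
r(17): 17−24=-7≡19 → t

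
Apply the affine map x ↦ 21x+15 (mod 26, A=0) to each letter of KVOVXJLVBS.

ROXOEWMOKD

K(10): 21·10+15=225≡17 → R
V(21): 21·21+15=456≡14 → O
O(14): 21·14+15=309≡23 → X
V(21): 21·21+15=456≡14 → O
X(23): 21·23+15=498≡4 → E
J(9): 21·9+15=204≡22 → W
L(11): 21·11+15=246≡12 → M
V(21): 21·21+15=456≡14 → O
B(1): 21·1+15=36≡10 → K
S(18): 21·18+15=393≡3 → D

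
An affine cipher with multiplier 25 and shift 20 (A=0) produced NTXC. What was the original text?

HBXS

The inverse of 25 mod 26 is 25, since 25·25=625≡1. Apply D(y)=25·(y−20) mod 26:
N(13): 25·(13−20)=-175≡7 → H
T(19): 25·(19−20)=-25≡1 → B
X(23): 25·(23−20)=75≡23 → X
C(2): 25·(2−20)=-450≡18 → S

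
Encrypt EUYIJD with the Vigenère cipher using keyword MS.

QMKAVV

Repeat the key across the message: MSMSMS
E(4)+M(12): 16 → Q
U(20)+S(18): 38≡12 → M
Y(24)+M(12): 36≡10 → K
I(8)+S(18): 26≡0 → A
J(9)+M(12): 21 → V
D(3)+S(18): 21 → V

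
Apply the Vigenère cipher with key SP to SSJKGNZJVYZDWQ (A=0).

KHBZYCRYNNRSOF

Repeat the key across the message: SPSPSPSPSPSPSP
S(18)+S(18): 36≡10 → K
S(18)+P(15): 33≡7 → H
J(9)+S(18): 27≡1 → B
K(10)+P(15): 25 → Z
G(6)+S(18): 24 → Y
N(13)+P(15): 28≡2 → C
Z(25)+S(18): 43≡17 → R
J(9)+P(15): 24 → Y
V(21)+S(18): 39≡13 → N
Y(24)+P(15): 39≡13 → N
Z(25)+S(18): 43≡17 → R
D(3)+P(15): 18 → S
W(22)+S(18): 40≡14 → O
Q(16)+P(15): 31≡5 → F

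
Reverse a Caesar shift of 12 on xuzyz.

x(23): 23−12=11 → l
u(20): 20−12=8 → i
z(25): 25−12=13 → n
y(24): 24−12=12 → m
z(25): 25−12=13 → n

linmn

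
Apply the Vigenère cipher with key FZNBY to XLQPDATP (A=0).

CKDQBFSC

Repeat the key across the message: FZNBYFZN
X(23)+F(5): 28≡2 → C
L(11)+Z(25): 36≡10 → K
Q(16)+N(13): 29≡3 → D
P(15)+B(1): 16 → Q
D(3)+Y(24): 27≡1 → B
A(0)+F(5): 5 → F
T(19)+Z(25): 44≡18 → S
P(15)+N(13): 28≡2 → C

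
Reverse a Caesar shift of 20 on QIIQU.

Q(16): 16−20=-4≡22 → W
I(8): 8−20=-12≡14 → O
I(8): 8−20=-12≡14 → O
Q(16): 16−20=-4≡22 → W
U(20): 20−20=0 → A

WOOWA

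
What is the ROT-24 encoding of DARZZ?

D(3): 3+24=27≡1 → B
A(0): 0+24=24 → Y
R(17): 17+24=41≡15 → P
Z(25): 25+24=49≡23 → X
Z(25): 25+24=49≡23 → X

BYPXX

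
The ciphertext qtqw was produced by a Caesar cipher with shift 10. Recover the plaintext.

gjgm

q(16): 16−10=6 → g
t(19): 19−10=9 → j
q(16): 16−10=6 → g
w(22): 22−10=12 → m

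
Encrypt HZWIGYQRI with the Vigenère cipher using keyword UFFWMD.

Repeat the key across the message: UFFWMDUFF
H(7)+U(20): 27≡1 → B
Z(25)+F(5): 30≡4 → E
W(22)+F(5): 27≡1 → B
I(8)+W(22): 30≡4 → E
G(6)+M(12): 18 → S
Y(24)+D(3): 27≡1 → B
Q(16)+U(20): 36≡10 → K
R(17)+F(5): 22 → W
I(8)+F(5): 13 → N

BEBESBKWN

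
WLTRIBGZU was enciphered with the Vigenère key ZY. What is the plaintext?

Repeat the key across the ciphertext: ZYZYZYZYZ
W(22)−Z(25): -3≡23 → X
L(11)−Y(24): -13≡13 → N
T(19)−Z(25): -6≡20 → U
R(17)−Y(24): -7≡19 → T
I(8)−Z(25): -17≡9 → J
B(1)−Y(24): -23≡3 → D
G(6)−Z(25): -19≡7 → H
Z(25)−Y(24): 1 → B
U(20)−Z(25): -5≡21 → V

XNUTJDHBV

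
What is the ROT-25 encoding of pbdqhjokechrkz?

p(15): 15+25=40≡14 → o
b(1): 1+25=26≡0 → a
d(3): 3+25=28≡2 → c
q(16): 16+25=41≡15 → p
h(7): 7+25=32≡6 → g
j(9): 9+25=34≡8 → i
o(14): 14+25=39≡13 → n
k(10): 10+25=35≡9 → j
e(4): 4+25=29≡3 → d
c(2): 2+25=27≡1 → b
h(7): 7+25=32≡6 → g
r(17): 17+25=42≡16 → q
k(10): 10+25=35≡9 → j
z(25): 25+25=50≡24 → y

oacpginjdbgqjy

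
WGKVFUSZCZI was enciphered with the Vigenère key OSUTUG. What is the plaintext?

IOQCLOEHIGO

Repeat the key across the ciphertext: OSUTUGOSUTU
W(22)−O(14): 8 → I
G(6)−S(18): -12≡14 → O
K(10)−U(20): -10≡16 → Q
V(21)−T(19): 2 → C
F(5)−U(20): -15≡11 → L
U(20)−G(6): 14 → O
S(18)−O(14): 4 → E
Z(25)−S(18): 7 → H
C(2)−U(20): -18≡8 → I
Z(25)−T(19): 6 → G
I(8)−U(20): -12≡14 → O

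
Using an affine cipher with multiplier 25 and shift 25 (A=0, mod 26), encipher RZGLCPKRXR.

IATOXKPICI

R(17): 25·17+25=450≡8 → I
Z(25): 25·25+25=650≡0 → A
G(6): 25·6+25=175≡19 → T
L(11): 25·11+25=300≡14 → O
C(2): 25·2+25=75≡23 → X
P(15): 25·15+25=400≡10 → K
K(10): 25·10+25=275≡15 → P
R(17): 25·17+25=450≡8 → I
X(23): 25·23+25=600≡2 → C
R(17): 25·17+25=450≡8 → I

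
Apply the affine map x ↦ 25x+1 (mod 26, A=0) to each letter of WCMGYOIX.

FZPVDNTE

W(22): 25·22+1=551≡5 → F
C(2): 25·2+1=51≡25 → Z
M(12): 25·12+1=301≡15 → P
G(6): 25·6+1=151≡21 → V
Y(24): 25·24+1=601≡3 → D
O(14): 25·14+1=351≡13 → N
I(8): 25·8+1=201≡19 → T
X(23): 25·23+1=576≡4 → E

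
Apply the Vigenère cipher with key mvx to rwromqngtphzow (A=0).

droahnzbqbcwar

Repeat the key across the message: mvxmvxmvxmvxmv
r(17)+m(12): 29≡3 → d
w(22)+v(21): 43≡17 → r
r(17)+x(23): 40≡14 → o
o(14)+m(12): 26≡0 → a
m(12)+v(21): 33≡7 → h
q(16)+x(23): 39≡13 → n
n(13)+m(12): 25 → z
g(6)+v(21): 27≡1 → b
t(19)+x(23): 42≡16 → q
p(15)+m(12): 27≡1 → b
h(7)+v(21): 28≡2 → c
z(25)+x(23): 48≡22 → w
o(14)+m(12): 26≡0 → a
w(22)+v(21): 43≡17 → r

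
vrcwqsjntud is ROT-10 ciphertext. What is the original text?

lhsmgizdjkt

v(21): 21−10=11 → l
r(17): 17−10=7 → h
c(2): 2−10=-8≡18 → s
w(22): 22−10=12 → m
q(16): 16−10=6 → g
s(18): 18−10=8 → i
j(9): 9−10=-1≡25 → z
n(13): 13−10=3 → d
t(19): 19−10=9 → j
u(20): 20−10=10 → k
d(3): 3−10=-7≡19 → t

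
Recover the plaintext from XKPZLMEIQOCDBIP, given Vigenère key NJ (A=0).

Repeat the key across the ciphertext: NJNJNJNJNJNJNJN
X(23)−N(13): 10 → K
K(10)−J(9): 1 → B
P(15)−N(13): 2 → C
Z(25)−J(9): 16 → Q
L(11)−N(13): -2≡24 → Y
M(12)−J(9): 3 → D
E(4)−N(13): -9≡17 → R
I(8)−J(9): -1≡25 → Z
Q(16)−N(13): 3 → D
O(14)−J(9): 5 → F
C(2)−N(13): -11≡15 → P
D(3)−J(9): -6≡20 → U
B(1)−N(13): -12≡14 → O
I(8)−J(9): -1≡25 → Z
P(15)−N(13): 2 → C

KBCQYDRZDFPUOZC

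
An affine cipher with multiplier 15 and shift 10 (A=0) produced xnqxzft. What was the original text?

nvqnbrl

The inverse of 15 mod 26 is 7, since 15·7=105≡1. Apply D(y)=7·(y−10) mod 26:
x(23): 7·(23−10)=91≡13 → n
n(13): 7·(13−10)=21 → v
q(16): 7·(16−10)=42≡16 → q
x(23): 7·(23−10)=91≡13 → n
z(25): 7·(25−10)=105≡1 → b
f(5): 7·(5−10)=-35≡17 → r
t(19): 7·(19−10)=63≡11 → l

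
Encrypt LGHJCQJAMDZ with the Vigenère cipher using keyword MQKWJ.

XWRFLCZKIML

Repeat the key across the message: MQKWJMQKWJM
L(11)+M(12): 23 → X
G(6)+Q(16): 22 → W
H(7)+K(10): 17 → R
J(9)+W(22): 31≡5 → F
C(2)+J(9): 11 → L
Q(16)+M(12): 28≡2 → C
J(9)+Q(16): 25 → Z
A(0)+K(10): 10 → K
M(12)+W(22): 34≡8 → I
D(3)+J(9): 12 → M
Z(25)+M(12): 37≡11 → L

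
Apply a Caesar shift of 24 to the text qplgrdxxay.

onjepbvvyw

q(16): 16+24=40≡14 → o
p(15): 15+24=39≡13 → n
l(11): 11+24=35≡9 → j
g(6): 6+24=30≡4 → e
r(17): 17+24=41≡15 → p
d(3): 3+24=27≡1 → b
x(23): 23+24=47≡21 → v
x(23): 23+24=47≡21 → v
a(0): 0+24=24 → y
y(24): 24+24=48≡22 → w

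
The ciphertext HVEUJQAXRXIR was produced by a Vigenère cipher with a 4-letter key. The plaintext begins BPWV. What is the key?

Subtract each crib letter from the matching ciphertext letter (mod 26):
H(7)−B(1)=6 → G
V(21)−P(15)=6 → G
E(4)−W(22)=-18≡8 → I
U(20)−V(21)=-1≡25 → Z

GGIZ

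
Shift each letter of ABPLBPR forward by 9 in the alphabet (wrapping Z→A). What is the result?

A(0): 0+9=9 → J
B(1): 1+9=10 → K
P(15): 15+9=24 → Y
L(11): 11+9=20 → U
B(1): 1+9=10 → K
P(15): 15+9=24 → Y
R(17): 17+9=26≡0 → A

JKYUKYA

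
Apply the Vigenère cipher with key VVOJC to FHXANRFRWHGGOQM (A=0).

ACLJPMAFFJBBCZO

Repeat the key across the message: VVOJCVVOJCVVOJC
F(5)+V(21): 26≡0 → A
H(7)+V(21): 28≡2 → C
X(23)+O(14): 37≡11 → L
A(0)+J(9): 9 → J
N(13)+C(2): 15 → P
R(17)+V(21): 38≡12 → M
F(5)+V(21): 26≡0 → A
R(17)+O(14): 31≡5 → F
W(22)+J(9): 31≡5 → F
H(7)+C(2): 9 → J
G(6)+V(21): 27≡1 → B
G(6)+V(21): 27≡1 → B
O(14)+O(14): 28≡2 → C
Q(16)+J(9): 25 → Z
M(12)+C(2): 14 → O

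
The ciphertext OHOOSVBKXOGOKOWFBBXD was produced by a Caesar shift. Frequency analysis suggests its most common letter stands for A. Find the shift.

14

The most frequent ciphertext letter is O (appears 6 times).
O is position 14; A is position 0.
Shift = 14.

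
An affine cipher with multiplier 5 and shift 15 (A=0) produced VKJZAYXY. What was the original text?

The inverse of 5 mod 26 is 21, since 5·21=105≡1. Apply D(y)=21·(y−15) mod 26:
V(21): 21·(21−15)=126≡22 → W
K(10): 21·(10−15)=-105≡25 → Z
J(9): 21·(9−15)=-126≡4 → E
Z(25): 21·(25−15)=210≡2 → C
A(0): 21·(0−15)=-315≡23 → X
Y(24): 21·(24−15)=189≡7 → H
X(23): 21·(23−15)=168≡12 → M
Y(24): 21·(24−15)=189≡7 → H

WZECXHMH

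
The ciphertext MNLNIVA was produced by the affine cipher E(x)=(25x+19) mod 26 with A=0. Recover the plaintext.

The inverse of 25 mod 26 is 25, since 25·25=625≡1. Apply D(y)=25·(y−19) mod 26:
M(12): 25·(12−19)=-175≡7 → H
N(13): 25·(13−19)=-150≡6 → G
L(11): 25·(11−19)=-200≡8 → I
N(13): 25·(13−19)=-150≡6 → G
I(8): 25·(8−19)=-275≡11 → L
V(21): 25·(21−19)=50≡24 → Y
A(0): 25·(0−19)=-475≡19 → T

HGIGLYT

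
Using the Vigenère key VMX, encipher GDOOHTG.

BPLJTQB

Repeat the key across the message: VMXVMXV
G(6)+V(21): 27≡1 → B
D(3)+M(12): 15 → P
O(14)+X(23): 37≡11 → L
O(14)+V(21): 35≡9 → J
H(7)+M(12): 19 → T
T(19)+X(23): 42≡16 → Q
G(6)+V(21): 27≡1 → B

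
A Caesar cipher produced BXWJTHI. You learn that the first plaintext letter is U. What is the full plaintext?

UQPCMAB

From the crib: B(1)−U(20)=-19≡7, so the shift is 7.
Subtract 7 from each ciphertext letter:
B(1): 1−7=-6≡20 → U
X(23): 23−7=16 → Q
W(22): 22−7=15 → P
J(9): 9−7=2 → C
T(19): 19−7=12 → M
H(7): 7−7=0 → A
I(8): 8−7=1 → B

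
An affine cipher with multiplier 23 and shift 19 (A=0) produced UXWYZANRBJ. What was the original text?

RQZHYPCSGM

The inverse of 23 mod 26 is 17, since 23·17=391≡1. Apply D(y)=17·(y−19) mod 26:
U(20): 17·(20−19)=17 → R
X(23): 17·(23−19)=68≡16 → Q
W(22): 17·(22−19)=51≡25 → Z
Y(24): 17·(24−19)=85≡7 → H
Z(25): 17·(25−19)=102≡24 → Y
A(0): 17·(0−19)=-323≡15 → P
N(13): 17·(13−19)=-102≡2 → C
R(17): 17·(17−19)=-34≡18 → S
B(1): 17·(1−19)=-306≡6 → G
J(9): 17·(9−19)=-170≡12 → M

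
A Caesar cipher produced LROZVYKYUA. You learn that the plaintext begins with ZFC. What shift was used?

From the crib: L(11)−Z(25)=-14≡12, so the shift is 12.

12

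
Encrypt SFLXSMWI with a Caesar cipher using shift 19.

S(18): 18+19=37≡11 → L
F(5): 5+19=24 → Y
L(11): 11+19=30≡4 → E
X(23): 23+19=42≡16 → Q
S(18): 18+19=37≡11 → L
M(12): 12+19=31≡5 → F
W(22): 22+19=41≡15 → P
I(8): 8+19=27≡1 → B

LYEQLFPB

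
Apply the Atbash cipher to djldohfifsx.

wqowlsuruhc

d(3) → w(22)
j(9) → q(16)
l(11) → o(14)
d(3) → w(22)
o(14) → l(11)
h(7) → s(18)
f(5) → u(20)
i(8) → r(17)
f(5) → u(20)
s(18) → h(7)
x(23) → c(2)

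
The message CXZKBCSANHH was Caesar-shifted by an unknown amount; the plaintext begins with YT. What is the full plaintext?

From the crib: C(2)−Y(24)=-22≡4, so the shift is 4.
Subtract 4 from each ciphertext letter:
C(2): 2−4=-2≡24 → Y
X(23): 23−4=19 → T
Z(25): 25−4=21 → V
K(10): 10−4=6 → G
B(1): 1−4=-3≡23 → X
C(2): 2−4=-2≡24 → Y
S(18): 18−4=14 → O
A(0): 0−4=-4≡22 → W
N(13): 13−4=9 → J
H(7): 7−4=3 → D
H(7): 7−4=3 → D

YTVGXYOWJDD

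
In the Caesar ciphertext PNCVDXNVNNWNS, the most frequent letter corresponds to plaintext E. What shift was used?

The most frequent ciphertext letter is N (appears 5 times).
N is position 13; E is position 4.
Shift = 9.

9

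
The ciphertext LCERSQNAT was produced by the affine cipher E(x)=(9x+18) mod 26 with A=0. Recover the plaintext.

The inverse of 9 mod 26 is 3, since 9·3=27≡1. Apply D(y)=3·(y−18) mod 26:
L(11): 3·(11−18)=-21≡5 → F
C(2): 3·(2−18)=-48≡4 → E
E(4): 3·(4−18)=-42≡10 → K
R(17): 3·(17−18)=-3≡23 → X
S(18): 3·(18−18)=0 → A
Q(16): 3·(16−18)=-6≡20 → U
N(13): 3·(13−18)=-15≡11 → L
A(0): 3·(0−18)=-54≡24 → Y
T(19): 3·(19−18)=3 → D

FEKXAULYD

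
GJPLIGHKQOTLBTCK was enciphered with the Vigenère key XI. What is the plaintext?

JBSDLYKCTGWDELFC

Repeat the key across the ciphertext: XIXIXIXIXIXIXIXI
G(6)−X(23): -17≡9 → J
J(9)−I(8): 1 → B
P(15)−X(23): -8≡18 → S
L(11)−I(8): 3 → D
I(8)−X(23): -15≡11 → L
G(6)−I(8): -2≡24 → Y
H(7)−X(23): -16≡10 → K
K(10)−I(8): 2 → C
Q(16)−X(23): -7≡19 → T
O(14)−I(8): 6 → G
T(19)−X(23): -4≡22 → W
L(11)−I(8): 3 → D
B(1)−X(23): -22≡4 → E
T(19)−I(8): 11 → L
C(2)−X(23): -21≡5 → F
K(10)−I(8): 2 → C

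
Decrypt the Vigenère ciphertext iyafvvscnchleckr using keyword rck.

rwqotlbadlfbnaaa

Repeat the key across the ciphertext: rckrckrckrckrckr
i(8)−r(17): -9≡17 → r
y(24)−c(2): 22 → w
a(0)−k(10): -10≡16 → q
f(5)−r(17): -12≡14 → o
v(21)−c(2): 19 → t
v(21)−k(10): 11 → l
s(18)−r(17): 1 → b
c(2)−c(2): 0 → a
n(13)−k(10): 3 → d
c(2)−r(17): -15≡11 → l
h(7)−c(2): 5 → f
l(11)−k(10): 1 → b
e(4)−r(17): -13≡13 → n
c(2)−c(2): 0 → a
k(10)−k(10): 0 → a
r(17)−r(17): 0 → a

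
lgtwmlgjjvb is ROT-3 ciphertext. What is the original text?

idqtjidggsy

l(11): 11−3=8 → i
g(6): 6−3=3 → d
t(19): 19−3=16 → q
w(22): 22−3=19 → t
m(12): 12−3=9 → j
l(11): 11−3=8 → i
g(6): 6−3=3 → d
j(9): 9−3=6 → g
j(9): 9−3=6 → g
v(21): 21−3=18 → s
b(1): 1−3=-2≡24 → y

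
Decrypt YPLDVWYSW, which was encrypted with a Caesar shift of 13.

Y(24): 24−13=11 → L
P(15): 15−13=2 → C
L(11): 11−13=-2≡24 → Y
D(3): 3−13=-10≡16 → Q
V(21): 21−13=8 → I
W(22): 22−13=9 → J
Y(24): 24−13=11 → L
S(18): 18−13=5 → F
W(22): 22−13=9 → J

LCYQIJLFJ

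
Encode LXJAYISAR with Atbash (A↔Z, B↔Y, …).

OCQZBRHZI

L(11) → O(14)
X(23) → C(2)
J(9) → Q(16)
A(0) → Z(25)
Y(24) → B(1)
I(8) → R(17)
S(18) → H(7)
A(0) → Z(25)
R(17) → I(8)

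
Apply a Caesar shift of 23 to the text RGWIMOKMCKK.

R(17): 17+23=40≡14 → O
G(6): 6+23=29≡3 → D
W(22): 22+23=45≡19 → T
I(8): 8+23=31≡5 → F
M(12): 12+23=35≡9 → J
O(14): 14+23=37≡11 → L
K(10): 10+23=33≡7 → H
M(12): 12+23=35≡9 → J
C(2): 2+23=25 → Z
K(10): 10+23=33≡7 → H
K(10): 10+23=33≡7 → H

ODTFJLHJZHH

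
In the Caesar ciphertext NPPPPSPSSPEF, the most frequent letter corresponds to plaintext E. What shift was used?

The most frequent ciphertext letter is P (appears 6 times).
P is position 15; E is position 4.
Shift = 11.

11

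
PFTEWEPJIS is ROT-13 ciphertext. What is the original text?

CSGRJRCWVF

P(15): 15−13=2 → C
F(5): 5−13=-8≡18 → S
T(19): 19−13=6 → G
E(4): 4−13=-9≡17 → R
W(22): 22−13=9 → J
E(4): 4−13=-9≡17 → R
P(15): 15−13=2 → C
J(9): 9−13=-4≡22 → W
I(8): 8−13=-5≡21 → V
S(18): 18−13=5 → F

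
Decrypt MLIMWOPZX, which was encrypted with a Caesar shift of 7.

FEBFPHISQ

M(12): 12−7=5 → F
L(11): 11−7=4 → E
I(8): 8−7=1 → B
M(12): 12−7=5 → F
W(22): 22−7=15 → P
O(14): 14−7=7 → H
P(15): 15−7=8 → I
Z(25): 25−7=18 → S
X(23): 23−7=16 → Q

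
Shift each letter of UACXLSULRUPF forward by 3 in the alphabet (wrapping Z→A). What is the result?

XDFAOVXOUXSI

U(20): 20+3=23 → X
A(0): 0+3=3 → D
C(2): 2+3=5 → F
X(23): 23+3=26≡0 → A
L(11): 11+3=14 → O
S(18): 18+3=21 → V
U(20): 20+3=23 → X
L(11): 11+3=14 → O
R(17): 17+3=20 → U
U(20): 20+3=23 → X
P(15): 15+3=18 → S
F(5): 5+3=8 → I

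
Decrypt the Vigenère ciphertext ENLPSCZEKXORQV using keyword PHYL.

PGNEDVBTVQQGBO

Repeat the key across the ciphertext: PHYLPHYLPHYLPH
E(4)−P(15): -11≡15 → P
N(13)−H(7): 6 → G
L(11)−Y(24): -13≡13 → N
P(15)−L(11): 4 → E
S(18)−P(15): 3 → D
C(2)−H(7): -5≡21 → V
Z(25)−Y(24): 1 → B
E(4)−L(11): -7≡19 → T
K(10)−P(15): -5≡21 → V
X(23)−H(7): 16 → Q
O(14)−Y(24): -10≡16 → Q
R(17)−L(11): 6 → G
Q(16)−P(15): 1 → B
V(21)−H(7): 14 → O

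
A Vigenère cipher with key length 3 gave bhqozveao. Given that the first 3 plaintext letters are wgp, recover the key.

Subtract each crib letter from the matching ciphertext letter (mod 26):
b(1)−w(22)=-21≡5 → f
h(7)−g(6)=1 → b
q(16)−p(15)=1 → b

fbb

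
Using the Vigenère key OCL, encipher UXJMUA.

IZUAWL

Repeat the key across the message: OCLOCL
U(20)+O(14): 34≡8 → I
X(23)+C(2): 25 → Z
J(9)+L(11): 20 → U
M(12)+O(14): 26≡0 → A
U(20)+C(2): 22 → W
A(0)+L(11): 11 → L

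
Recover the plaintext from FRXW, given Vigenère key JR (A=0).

WAOF

Repeat the key across the ciphertext: JRJR
F(5)−J(9): -4≡22 → W
R(17)−R(17): 0 → A
X(23)−J(9): 14 → O
W(22)−R(17): 5 → F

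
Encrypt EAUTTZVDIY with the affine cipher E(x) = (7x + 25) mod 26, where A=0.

BZJCCSQUDL

E(4): 7·4+25=53≡1 → B
A(0): 7·0+25=25 → Z
U(20): 7·20+25=165≡9 → J
T(19): 7·19+25=158≡2 → C
T(19): 7·19+25=158≡2 → C
Z(25): 7·25+25=200≡18 → S
V(21): 7·21+25=172≡16 → Q
D(3): 7·3+25=46≡20 → U
I(8): 7·8+25=81≡3 → D
Y(24): 7·24+25=193≡11 → L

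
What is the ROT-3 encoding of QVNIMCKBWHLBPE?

TYQLPFNEZKOESH

Q(16): 16+3=19 → T
V(21): 21+3=24 → Y
N(13): 13+3=16 → Q
I(8): 8+3=11 → L
M(12): 12+3=15 → P
C(2): 2+3=5 → F
K(10): 10+3=13 → N
B(1): 1+3=4 → E
W(22): 22+3=25 → Z
H(7): 7+3=10 → K
L(11): 11+3=14 → O
B(1): 1+3=4 → E
P(15): 15+3=18 → S
E(4): 4+3=7 → H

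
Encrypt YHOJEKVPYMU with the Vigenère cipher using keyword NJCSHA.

Repeat the key across the message: NJCSHANJCSH
Y(24)+N(13): 37≡11 → L
H(7)+J(9): 16 → Q
O(14)+C(2): 16 → Q
J(9)+S(18): 27≡1 → B
E(4)+H(7): 11 → L
K(10)+A(0): 10 → K
V(21)+N(13): 34≡8 → I
P(15)+J(9): 24 → Y
Y(24)+C(2): 26≡0 → A
M(12)+S(18): 30≡4 → E
U(20)+H(7): 27≡1 → B

LQQBLKIYAEB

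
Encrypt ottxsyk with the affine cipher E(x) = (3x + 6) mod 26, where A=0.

o(14): 3·14+6=48≡22 → w
t(19): 3·19+6=63≡11 → l
t(19): 3·19+6=63≡11 → l
x(23): 3·23+6=75≡23 → x
s(18): 3·18+6=60≡8 → i
y(24): 3·24+6=78≡0 → a
k(10): 3·10+6=36≡10 → k

wllxiak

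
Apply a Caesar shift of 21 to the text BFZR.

WAUM

B(1): 1+21=22 → W
F(5): 5+21=26≡0 → A
Z(25): 25+21=46≡20 → U
R(17): 17+21=38≡12 → M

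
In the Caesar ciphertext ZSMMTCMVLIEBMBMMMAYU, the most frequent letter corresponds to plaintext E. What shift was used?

8

The most frequent ciphertext letter is M (appears 7 times).
M is position 12; E is position 4.
Shift = 8.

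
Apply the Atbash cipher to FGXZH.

F(5) → U(20)
G(6) → T(19)
X(23) → C(2)
Z(25) → A(0)
H(7) → S(18)

UTCAS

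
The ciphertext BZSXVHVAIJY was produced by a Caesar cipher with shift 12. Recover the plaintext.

PNGLJVJOWXM

B(1): 1−12=-11≡15 → P
Z(25): 25−12=13 → N
S(18): 18−12=6 → G
X(23): 23−12=11 → L
V(21): 21−12=9 → J
H(7): 7−12=-5≡21 → V
V(21): 21−12=9 → J
A(0): 0−12=-12≡14 → O
I(8): 8−12=-4≡22 → W
J(9): 9−12=-3≡23 → X
Y(24): 24−12=12 → M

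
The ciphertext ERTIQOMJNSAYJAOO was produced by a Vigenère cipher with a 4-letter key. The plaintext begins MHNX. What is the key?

SKGL

Subtract each crib letter from the matching ciphertext letter (mod 26):
E(4)−M(12)=-8≡18 → S
R(17)−H(7)=10 → K
T(19)−N(13)=6 → G
I(8)−X(23)=-15≡11 → L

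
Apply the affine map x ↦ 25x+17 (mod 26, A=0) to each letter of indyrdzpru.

jeotaoscax

i(8): 25·8+17=217≡9 → j
n(13): 25·13+17=342≡4 → e
d(3): 25·3+17=92≡14 → o
y(24): 25·24+17=617≡19 → t
r(17): 25·17+17=442≡0 → a
d(3): 25·3+17=92≡14 → o
z(25): 25·25+17=642≡18 → s
p(15): 25·15+17=392≡2 → c
r(17): 25·17+17=442≡0 → a
u(20): 25·20+17=517≡23 → x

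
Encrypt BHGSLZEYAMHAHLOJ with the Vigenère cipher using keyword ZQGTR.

AXMLCYUETDGQNEFI

Repeat the key across the message: ZQGTRZQGTRZQGTRZ
B(1)+Z(25): 26≡0 → A
H(7)+Q(16): 23 → X
G(6)+G(6): 12 → M
S(18)+T(19): 37≡11 → L
L(11)+R(17): 28≡2 → C
Z(25)+Z(25): 50≡24 → Y
E(4)+Q(16): 20 → U
Y(24)+G(6): 30≡4 → E
A(0)+T(19): 19 → T
M(12)+R(17): 29≡3 → D
H(7)+Z(25): 32≡6 → G
A(0)+Q(16): 16 → Q
H(7)+G(6): 13 → N
L(11)+T(19): 30≡4 → E
O(14)+R(17): 31≡5 → F
J(9)+Z(25): 34≡8 → I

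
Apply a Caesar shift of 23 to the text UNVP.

U(20): 20+23=43≡17 → R
N(13): 13+23=36≡10 → K
V(21): 21+23=44≡18 → S
P(15): 15+23=38≡12 → M

RKSM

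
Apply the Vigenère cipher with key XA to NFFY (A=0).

KFCY

Repeat the key across the message: XAXA
N(13)+X(23): 36≡10 → K
F(5)+A(0): 5 → F
F(5)+X(23): 28≡2 → C
Y(24)+A(0): 24 → Y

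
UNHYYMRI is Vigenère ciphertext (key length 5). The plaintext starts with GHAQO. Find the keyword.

Subtract each crib letter from the matching ciphertext letter (mod 26):
U(20)−G(6)=14 → O
N(13)−H(7)=6 → G
H(7)−A(0)=7 → H
Y(24)−Q(16)=8 → I
Y(24)−O(14)=10 → K

OGHIK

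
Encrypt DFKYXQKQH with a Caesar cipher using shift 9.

MOTHGZTZQ

D(3): 3+9=12 → M
F(5): 5+9=14 → O
K(10): 10+9=19 → T
Y(24): 24+9=33≡7 → H
X(23): 23+9=32≡6 → G
Q(16): 16+9=25 → Z
K(10): 10+9=19 → T
Q(16): 16+9=25 → Z
H(7): 7+9=16 → Q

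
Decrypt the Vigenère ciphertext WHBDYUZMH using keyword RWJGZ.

FLSXZDDDB

Repeat the key across the ciphertext: RWJGZRWJG
W(22)−R(17): 5 → F
H(7)−W(22): -15≡11 → L
B(1)−J(9): -8≡18 → S
D(3)−G(6): -3≡23 → X
Y(24)−Z(25): -1≡25 → Z
U(20)−R(17): 3 → D
Z(25)−W(22): 3 → D
M(12)−J(9): 3 → D
H(7)−G(6): 1 → B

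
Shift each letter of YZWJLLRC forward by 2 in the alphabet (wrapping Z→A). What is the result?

ABYLNNTE

Y(24): 24+2=26≡0 → A
Z(25): 25+2=27≡1 → B
W(22): 22+2=24 → Y
J(9): 9+2=11 → L
L(11): 11+2=13 → N
L(11): 11+2=13 → N
R(17): 17+2=19 → T
C(2): 2+2=4 → E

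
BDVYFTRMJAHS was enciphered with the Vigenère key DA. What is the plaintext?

YDSYCTOMGAES

Repeat the key across the ciphertext: DADADADADADA
B(1)−D(3): -2≡24 → Y
D(3)−A(0): 3 → D
V(21)−D(3): 18 → S
Y(24)−A(0): 24 → Y
F(5)−D(3): 2 → C
T(19)−A(0): 19 → T
R(17)−D(3): 14 → O
M(12)−A(0): 12 → M
J(9)−D(3): 6 → G
A(0)−A(0): 0 → A
H(7)−D(3): 4 → E
S(18)−A(0): 18 → S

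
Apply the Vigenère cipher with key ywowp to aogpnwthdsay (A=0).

Repeat the key across the message: ywowpywowpyw
a(0)+y(24): 24 → y
o(14)+w(22): 36≡10 → k
g(6)+o(14): 20 → u
p(15)+w(22): 37≡11 → l
n(13)+p(15): 28≡2 → c
w(22)+y(24): 46≡20 → u
t(19)+w(22): 41≡15 → p
h(7)+o(14): 21 → v
d(3)+w(22): 25 → z
s(18)+p(15): 33≡7 → h
a(0)+y(24): 24 → y
y(24)+w(22): 46≡20 → u

ykulcupvzhyu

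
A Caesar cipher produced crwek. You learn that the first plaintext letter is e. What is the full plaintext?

etygm

From the crib: c(2)−e(4)=-2≡24, so the shift is 24.
Subtract 24 from each ciphertext letter:
c(2): 2−24=-22≡4 → e
r(17): 17−24=-7≡19 → t
w(22): 22−24=-2≡24 → y
e(4): 4−24=-20≡6 → g
k(10): 10−24=-14≡12 → m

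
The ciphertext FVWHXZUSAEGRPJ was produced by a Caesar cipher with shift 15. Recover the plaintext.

QGHSIKFDLPRCAU

F(5): 5−15=-10≡16 → Q
V(21): 21−15=6 → G
W(22): 22−15=7 → H
H(7): 7−15=-8≡18 → S
X(23): 23−15=8 → I
Z(25): 25−15=10 → K
U(20): 20−15=5 → F
S(18): 18−15=3 → D
A(0): 0−15=-15≡11 → L
E(4): 4−15=-11≡15 → P
G(6): 6−15=-9≡17 → R
R(17): 17−15=2 → C
P(15): 15−15=0 → A
J(9): 9−15=-6≡20 → U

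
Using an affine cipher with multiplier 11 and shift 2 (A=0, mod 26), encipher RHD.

HBJ

R(17): 11·17+2=189≡7 → H
H(7): 11·7+2=79≡1 → B
D(3): 11·3+2=35≡9 → J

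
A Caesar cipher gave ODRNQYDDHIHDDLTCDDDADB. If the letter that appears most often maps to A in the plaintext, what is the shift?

The most frequent ciphertext letter is D (appears 9 times).
D is position 3; A is position 0.
Shift = 3.

3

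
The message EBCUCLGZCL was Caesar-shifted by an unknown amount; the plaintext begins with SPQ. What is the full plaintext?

From the crib: E(4)−S(18)=-14≡12, so the shift is 12.
Subtract 12 from each ciphertext letter:
E(4): 4−12=-8≡18 → S
B(1): 1−12=-11≡15 → P
C(2): 2−12=-10≡16 → Q
U(20): 20−12=8 → I
C(2): 2−12=-10≡16 → Q
L(11): 11−12=-1≡25 → Z
G(6): 6−12=-6≡20 → U
Z(25): 25−12=13 → N
C(2): 2−12=-10≡16 → Q
L(11): 11−12=-1≡25 → Z

SPQIQZUNQZ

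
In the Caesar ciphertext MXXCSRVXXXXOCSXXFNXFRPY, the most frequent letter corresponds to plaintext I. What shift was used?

15

The most frequent ciphertext letter is X (appears 9 times).
X is position 23; I is position 8.
Shift = 15.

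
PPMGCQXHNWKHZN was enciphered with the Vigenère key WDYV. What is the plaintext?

TMOLGNZMRTMMDK

Repeat the key across the ciphertext: WDYVWDYVWDYVWD
P(15)−W(22): -7≡19 → T
P(15)−D(3): 12 → M
M(12)−Y(24): -12≡14 → O
G(6)−V(21): -15≡11 → L
C(2)−W(22): -20≡6 → G
Q(16)−D(3): 13 → N
X(23)−Y(24): -1≡25 → Z
H(7)−V(21): -14≡12 → M
N(13)−W(22): -9≡17 → R
W(22)−D(3): 19 → T
K(10)−Y(24): -14≡12 → M
H(7)−V(21): -14≡12 → M
Z(25)−W(22): 3 → D
N(13)−D(3): 10 → K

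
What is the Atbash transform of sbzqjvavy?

s(18) → h(7)
b(1) → y(24)
z(25) → a(0)
q(16) → j(9)
j(9) → q(16)
v(21) → e(4)
a(0) → z(25)
v(21) → e(4)
y(24) → b(1)

hyajqezeb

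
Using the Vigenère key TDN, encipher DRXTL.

Repeat the key across the message: TDNTD
D(3)+T(19): 22 → W
R(17)+D(3): 20 → U
X(23)+N(13): 36≡10 → K
T(19)+T(19): 38≡12 → M
L(11)+D(3): 14 → O

WUKMO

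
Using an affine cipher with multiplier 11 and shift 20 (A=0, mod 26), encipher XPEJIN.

NDMPEH

X(23): 11·23+20=273≡13 → N
P(15): 11·15+20=185≡3 → D
E(4): 11·4+20=64≡12 → M
J(9): 11·9+20=119≡15 → P
I(8): 11·8+20=108≡4 → E
N(13): 11·13+20=163≡7 → H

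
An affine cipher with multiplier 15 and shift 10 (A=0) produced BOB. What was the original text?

The inverse of 15 mod 26 is 7, since 15·7=105≡1. Apply D(y)=7·(y−10) mod 26:
B(1): 7·(1−10)=-63≡15 → P
O(14): 7·(14−10)=28≡2 → C
B(1): 7·(1−10)=-63≡15 → P

PCP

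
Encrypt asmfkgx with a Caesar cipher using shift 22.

a(0): 0+22=22 → w
s(18): 18+22=40≡14 → o
m(12): 12+22=34≡8 → i
f(5): 5+22=27≡1 → b
k(10): 10+22=32≡6 → g
g(6): 6+22=28≡2 → c
x(23): 23+22=45≡19 → t

woibgct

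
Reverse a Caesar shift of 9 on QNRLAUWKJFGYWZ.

HEICRLNBAWXPNQ

Q(16): 16−9=7 → H
N(13): 13−9=4 → E
R(17): 17−9=8 → I
L(11): 11−9=2 → C
A(0): 0−9=-9≡17 → R
U(20): 20−9=11 → L
W(22): 22−9=13 → N
K(10): 10−9=1 → B
J(9): 9−9=0 → A
F(5): 5−9=-4≡22 → W
G(6): 6−9=-3≡23 → X
Y(24): 24−9=15 → P
W(22): 22−9=13 → N
Z(25): 25−9=16 → Q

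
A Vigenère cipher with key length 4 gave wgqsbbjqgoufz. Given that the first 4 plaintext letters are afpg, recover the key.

wbbm

Subtract each crib letter from the matching ciphertext letter (mod 26):
w(22)−a(0)=22 → w
g(6)−f(5)=1 → b
q(16)−p(15)=1 → b
s(18)−g(6)=12 → m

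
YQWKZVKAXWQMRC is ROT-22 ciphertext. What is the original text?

Y(24): 24−22=2 → C
Q(16): 16−22=-6≡20 → U
W(22): 22−22=0 → A
K(10): 10−22=-12≡14 → O
Z(25): 25−22=3 → D
V(21): 21−22=-1≡25 → Z
K(10): 10−22=-12≡14 → O
A(0): 0−22=-22≡4 → E
X(23): 23−22=1 → B
W(22): 22−22=0 → A
Q(16): 16−22=-6≡20 → U
M(12): 12−22=-10≡16 → Q
R(17): 17−22=-5≡21 → V
C(2): 2−22=-20≡6 → G

CUAODZOEBAUQVG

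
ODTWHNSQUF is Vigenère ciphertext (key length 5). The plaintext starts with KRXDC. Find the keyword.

EMWTF

Subtract each crib letter from the matching ciphertext letter (mod 26):
O(14)−K(10)=4 → E
D(3)−R(17)=-14≡12 → M
T(19)−X(23)=-4≡22 → W
W(22)−D(3)=19 → T
H(7)−C(2)=5 → F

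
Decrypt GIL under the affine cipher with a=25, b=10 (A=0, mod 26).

ECZ

The inverse of 25 mod 26 is 25, since 25·25=625≡1. Apply D(y)=25·(y−10) mod 26:
G(6): 25·(6−10)=-100≡4 → E
I(8): 25·(8−10)=-50≡2 → C
L(11): 25·(11−10)=25 → Z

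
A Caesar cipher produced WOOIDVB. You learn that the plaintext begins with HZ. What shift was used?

From the crib: W(22)−H(7)=15, so the shift is 15.

15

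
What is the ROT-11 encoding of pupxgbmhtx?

p(15): 15+11=26≡0 → a
u(20): 20+11=31≡5 → f
p(15): 15+11=26≡0 → a
x(23): 23+11=34≡8 → i
g(6): 6+11=17 → r
b(1): 1+11=12 → m
m(12): 12+11=23 → x
h(7): 7+11=18 → s
t(19): 19+11=30≡4 → e
x(23): 23+11=34≡8 → i

afairmxsei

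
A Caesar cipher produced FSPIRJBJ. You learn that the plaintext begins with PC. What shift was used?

16

From the crib: F(5)−P(15)=-10≡16, so the shift is 16.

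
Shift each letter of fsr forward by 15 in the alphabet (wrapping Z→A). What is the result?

f(5): 5+15=20 → u
s(18): 18+15=33≡7 → h
r(17): 17+15=32≡6 → g

uhg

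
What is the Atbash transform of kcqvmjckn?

pxjenqxpm

k(10) → p(15)
c(2) → x(23)
q(16) → j(9)
v(21) → e(4)
m(12) → n(13)
j(9) → q(16)
c(2) → x(23)
k(10) → p(15)
n(13) → m(12)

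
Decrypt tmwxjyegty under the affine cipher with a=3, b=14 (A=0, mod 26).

tiudhmogtm

The inverse of 3 mod 26 is 9, since 3·9=27≡1. Apply D(y)=9·(y−14) mod 26:
t(19): 9·(19−14)=45≡19 → t
m(12): 9·(12−14)=-18≡8 → i
w(22): 9·(22−14)=72≡20 → u
x(23): 9·(23−14)=81≡3 → d
j(9): 9·(9−14)=-45≡7 → h
y(24): 9·(24−14)=90≡12 → m
e(4): 9·(4−14)=-90≡14 → o
g(6): 9·(6−14)=-72≡6 → g
t(19): 9·(19−14)=45≡19 → t
y(24): 9·(24−14)=90≡12 → m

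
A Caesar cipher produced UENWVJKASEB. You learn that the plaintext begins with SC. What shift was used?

From the crib: U(20)−S(18)=2, so the shift is 2.

2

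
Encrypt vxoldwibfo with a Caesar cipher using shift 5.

v(21): 21+5=26≡0 → a
x(23): 23+5=28≡2 → c
o(14): 14+5=19 → t
l(11): 11+5=16 → q
d(3): 3+5=8 → i
w(22): 22+5=27≡1 → b
i(8): 8+5=13 → n
b(1): 1+5=6 → g
f(5): 5+5=10 → k
o(14): 14+5=19 → t

actqibngkt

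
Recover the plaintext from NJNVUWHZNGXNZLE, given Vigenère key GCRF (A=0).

Repeat the key across the ciphertext: GCRFGCRFGCRFGCR
N(13)−G(6): 7 → H
J(9)−C(2): 7 → H
N(13)−R(17): -4≡22 → W
V(21)−F(5): 16 → Q
U(20)−G(6): 14 → O
W(22)−C(2): 20 → U
H(7)−R(17): -10≡16 → Q
Z(25)−F(5): 20 → U
N(13)−G(6): 7 → H
G(6)−C(2): 4 → E
X(23)−R(17): 6 → G
N(13)−F(5): 8 → I
Z(25)−G(6): 19 → T
L(11)−C(2): 9 → J
E(4)−R(17): -13≡13 → N

HHWQOUQUHEGITJN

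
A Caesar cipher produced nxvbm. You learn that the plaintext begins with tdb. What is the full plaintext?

From the crib: n(13)−t(19)=-6≡20, so the shift is 20.
Subtract 20 from each ciphertext letter:
n(13): 13−20=-7≡19 → t
x(23): 23−20=3 → d
v(21): 21−20=1 → b
b(1): 1−20=-19≡7 → h
m(12): 12−20=-8≡18 → s

tdbhs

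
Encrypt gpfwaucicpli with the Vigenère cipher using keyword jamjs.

pprfsdculhui

Repeat the key across the message: jamjsjamjsja
g(6)+j(9): 15 → p
p(15)+a(0): 15 → p
f(5)+m(12): 17 → r
w(22)+j(9): 31≡5 → f
a(0)+s(18): 18 → s
u(20)+j(9): 29≡3 → d
c(2)+a(0): 2 → c
i(8)+m(12): 20 → u
c(2)+j(9): 11 → l
p(15)+s(18): 33≡7 → h
l(11)+j(9): 20 → u
i(8)+a(0): 8 → i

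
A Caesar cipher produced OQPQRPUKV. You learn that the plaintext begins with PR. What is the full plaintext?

PRQRSQVLW

From the crib: O(14)−P(15)=-1≡25, so the shift is 25.
Subtract 25 from each ciphertext letter:
O(14): 14−25=-11≡15 → P
Q(16): 16−25=-9≡17 → R
P(15): 15−25=-10≡16 → Q
Q(16): 16−25=-9≡17 → R
R(17): 17−25=-8≡18 → S
P(15): 15−25=-10≡16 → Q
U(20): 20−25=-5≡21 → V
K(10): 10−25=-15≡11 → L
V(21): 21−25=-4≡22 → W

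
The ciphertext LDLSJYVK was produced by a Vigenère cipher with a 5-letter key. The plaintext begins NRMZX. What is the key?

YMZTM

Subtract each crib letter from the matching ciphertext letter (mod 26):
L(11)−N(13)=-2≡24 → Y
D(3)−R(17)=-14≡12 → M
L(11)−M(12)=-1≡25 → Z
S(18)−Z(25)=-7≡19 → T
J(9)−X(23)=-14≡12 → M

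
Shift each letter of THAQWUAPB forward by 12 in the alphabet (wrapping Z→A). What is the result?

FTMCIGMBN

T(19): 19+12=31≡5 → F
H(7): 7+12=19 → T
A(0): 0+12=12 → M
Q(16): 16+12=28≡2 → C
W(22): 22+12=34≡8 → I
U(20): 20+12=32≡6 → G
A(0): 0+12=12 → M
P(15): 15+12=27≡1 → B
B(1): 1+12=13 → N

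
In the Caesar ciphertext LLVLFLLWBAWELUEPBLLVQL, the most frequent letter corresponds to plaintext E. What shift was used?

7

The most frequent ciphertext letter is L (appears 9 times).
L is position 11; E is position 4.
Shift = 7.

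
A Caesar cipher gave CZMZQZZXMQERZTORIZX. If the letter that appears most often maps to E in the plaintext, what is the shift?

21

The most frequent ciphertext letter is Z (appears 6 times).
Z is position 25; E is position 4.
Shift = 21.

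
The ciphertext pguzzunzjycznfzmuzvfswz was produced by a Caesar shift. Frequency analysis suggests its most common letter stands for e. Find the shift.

21

The most frequent ciphertext letter is z (appears 7 times).
z is position 25; e is position 4.
Shift = 21.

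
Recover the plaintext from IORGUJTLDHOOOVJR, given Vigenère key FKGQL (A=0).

DELQJEJFNWJEIFYM

Repeat the key across the ciphertext: FKGQLFKGQLFKGQLF
I(8)−F(5): 3 → D
O(14)−K(10): 4 → E
R(17)−G(6): 11 → L
G(6)−Q(16): -10≡16 → Q
U(20)−L(11): 9 → J
J(9)−F(5): 4 → E
T(19)−K(10): 9 → J
L(11)−G(6): 5 → F
D(3)−Q(16): -13≡13 → N
H(7)−L(11): -4≡22 → W
O(14)−F(5): 9 → J
O(14)−K(10): 4 → E
O(14)−G(6): 8 → I
V(21)−Q(16): 5 → F
J(9)−L(11): -2≡24 → Y
R(17)−F(5): 12 → M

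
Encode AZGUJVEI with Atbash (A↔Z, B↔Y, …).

ZATFQEVR

A(0) → Z(25)
Z(25) → A(0)
G(6) → T(19)
U(20) → F(5)
J(9) → Q(16)
V(21) → E(4)
E(4) → V(21)
I(8) → R(17)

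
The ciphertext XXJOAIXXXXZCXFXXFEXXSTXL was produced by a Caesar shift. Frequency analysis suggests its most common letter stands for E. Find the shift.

19

The most frequent ciphertext letter is X (appears 12 times).
X is position 23; E is position 4.
Shift = 19.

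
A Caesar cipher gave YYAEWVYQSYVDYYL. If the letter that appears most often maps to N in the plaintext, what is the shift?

The most frequent ciphertext letter is Y (appears 6 times).
Y is position 24; N is position 13.
Shift = 11.

11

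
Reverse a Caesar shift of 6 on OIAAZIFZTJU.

ICUUTCZTNDO

O(14): 14−6=8 → I
I(8): 8−6=2 → C
A(0): 0−6=-6≡20 → U
A(0): 0−6=-6≡20 → U
Z(25): 25−6=19 → T
I(8): 8−6=2 → C
F(5): 5−6=-1≡25 → Z
Z(25): 25−6=19 → T
T(19): 19−6=13 → N
J(9): 9−6=3 → D
U(20): 20−6=14 → O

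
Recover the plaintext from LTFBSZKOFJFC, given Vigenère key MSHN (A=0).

ZBYOGHDBTRYP

Repeat the key across the ciphertext: MSHNMSHNMSHN
L(11)−M(12): -1≡25 → Z
T(19)−S(18): 1 → B
F(5)−H(7): -2≡24 → Y
B(1)−N(13): -12≡14 → O
S(18)−M(12): 6 → G
Z(25)−S(18): 7 → H
K(10)−H(7): 3 → D
O(14)−N(13): 1 → B
F(5)−M(12): -7≡19 → T
J(9)−S(18): -9≡17 → R
F(5)−H(7): -2≡24 → Y
C(2)−N(13): -11≡15 → P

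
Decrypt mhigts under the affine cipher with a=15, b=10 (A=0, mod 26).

The inverse of 15 mod 26 is 7, since 15·7=105≡1. Apply D(y)=7·(y−10) mod 26:
m(12): 7·(12−10)=14 → o
h(7): 7·(7−10)=-21≡5 → f
i(8): 7·(8−10)=-14≡12 → m
g(6): 7·(6−10)=-28≡24 → y
t(19): 7·(19−10)=63≡11 → l
s(18): 7·(18−10)=56≡4 → e

ofmyle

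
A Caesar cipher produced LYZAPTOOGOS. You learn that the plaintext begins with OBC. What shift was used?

From the crib: L(11)−O(14)=-3≡23, so the shift is 23.

23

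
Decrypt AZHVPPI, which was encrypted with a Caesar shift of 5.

A(0): 0−5=-5≡21 → V
Z(25): 25−5=20 → U
H(7): 7−5=2 → C
V(21): 21−5=16 → Q
P(15): 15−5=10 → K
P(15): 15−5=10 → K
I(8): 8−5=3 → D

VUCQKKD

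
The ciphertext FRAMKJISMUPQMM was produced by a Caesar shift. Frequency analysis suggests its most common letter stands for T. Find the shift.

19

The most frequent ciphertext letter is M (appears 4 times).
M is position 12; T is position 19.
Shift = -7≡19.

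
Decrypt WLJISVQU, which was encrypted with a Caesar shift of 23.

ZOMLVYTX

W(22): 22−23=-1≡25 → Z
L(11): 11−23=-12≡14 → O
J(9): 9−23=-14≡12 → M
I(8): 8−23=-15≡11 → L
S(18): 18−23=-5≡21 → V
V(21): 21−23=-2≡24 → Y
Q(16): 16−23=-7≡19 → T
U(20): 20−23=-3≡23 → X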